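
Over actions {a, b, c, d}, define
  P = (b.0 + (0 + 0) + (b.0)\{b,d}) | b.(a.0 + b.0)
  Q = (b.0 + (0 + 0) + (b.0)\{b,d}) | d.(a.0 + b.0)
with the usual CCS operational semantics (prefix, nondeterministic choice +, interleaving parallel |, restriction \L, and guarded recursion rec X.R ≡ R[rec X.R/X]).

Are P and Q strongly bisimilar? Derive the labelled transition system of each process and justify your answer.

NO

LTS(P): 6 reachable states
  p0 = (b.0 + (0 + 0) + (b.0)\{b,d}) | b.(a.0 + b.0) → —b→ p1, —b→ p2
  p1 = (b.0 + (0 + 0) + (b.0)\{b,d}) | (a.0 + b.0) → —a→ p3, —b→ p3, —b→ p4
  p2 = 0 | b.(a.0 + b.0) → —b→ p4
  p3 = (b.0 + (0 + 0) + (b.0)\{b,d}) | 0 → —b→ p5
  p4 = 0 | (a.0 + b.0) → —a→ p5, —b→ p5
  p5 = 0 | 0 → deadlocked
LTS(Q): 6 reachable states
  q0 = (b.0 + (0 + 0) + (b.0)\{b,d}) | d.(a.0 + b.0) → —b→ q1, —d→ q2
  q1 = 0 | d.(a.0 + b.0) → —d→ q3
  q2 = (b.0 + (0 + 0) + (b.0)\{b,d}) | (a.0 + b.0) → —a→ q4, —b→ q3, —b→ q4
  q3 = 0 | (a.0 + b.0) → —a→ q5, —b→ q5
  q4 = (b.0 + (0 + 0) + (b.0)\{b,d}) | 0 → —b→ q5
  q5 = 0 | 0 → deadlocked
Bisimilarity quotient blocks:
  B0 = {p0}
  B1 = {p2}
  B2 = {p4, q3}
  B3 = {p5, q5}
  B4 = {p1, q2}
  B5 = {p3, q4}
  B6 = {q0}
  B7 = {q1}
p0 ∈ B0, q0 ∈ B6 → different blocks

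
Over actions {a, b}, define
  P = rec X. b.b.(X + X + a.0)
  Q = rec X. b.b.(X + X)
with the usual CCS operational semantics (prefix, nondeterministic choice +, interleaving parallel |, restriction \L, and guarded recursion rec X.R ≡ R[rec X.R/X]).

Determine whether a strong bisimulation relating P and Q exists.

LTS(P): 4 reachable states
  p0 = rec X. b.b.(X + X + a.0) | --b--▸ p1
  p1 = b.((rec X. b.b.(X + X + a.0)) + (rec X. b.b.(X + X + a.0)) + a.0) | --b--▸ p2
  p2 = (rec X. b.b.(X + X + a.0)) + (rec X. b.b.(X + X + a.0)) + a.0 | --a--▸ p3, --b--▸ p1
  p3 = 0 | (no moves)
LTS(Q): 3 reachable states
  q0 = rec X. b.b.(X + X) | --b--▸ q1
  q1 = b.((rec X. b.b.(X + X)) + (rec X. b.b.(X + X))) | --b--▸ q2
  q2 = (rec X. b.b.(X + X)) + (rec X. b.b.(X + X)) | --b--▸ q1
Coarsest stable partition (strong bisimilarity classes):
  B0 = {p0}
  B1 = {p1}
  B2 = {p2}
  B3 = {p3}
  B4 = {q0, q1, q2}
p0 ∈ B0, q0 ∈ B4 → different blocks

P ≁ Q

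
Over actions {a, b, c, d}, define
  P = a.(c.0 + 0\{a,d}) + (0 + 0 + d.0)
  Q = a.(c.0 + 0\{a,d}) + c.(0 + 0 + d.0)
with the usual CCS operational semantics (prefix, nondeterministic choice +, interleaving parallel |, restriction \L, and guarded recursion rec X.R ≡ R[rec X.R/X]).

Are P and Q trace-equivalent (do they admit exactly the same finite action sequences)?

trace-distinct — witness ⟨d⟩

LTS(P): 3 reachable states
  s0 = a.(c.0 + 0\{a,d}) + (0 + 0 + d.0) → --a--▸ s1, --d--▸ s2
  s1 = c.0 + 0\{a,d} → --c--▸ s2
  s2 = 0 → ·
LTS(Q): 4 reachable states
  t0 = a.(c.0 + 0\{a,d}) + c.(0 + 0 + d.0) → --a--▸ t1, --c--▸ t2
  t1 = c.0 + 0\{a,d} → --c--▸ t3
  t2 = 0 + 0 + d.0 → --d--▸ t3
  t3 = 0 → ·
Run σ = ⟨d⟩ on P: start {s0}
  [1] d ⇒ {s2}
  — P admits the full trace.
Run σ = ⟨d⟩ on Q: start {t0}
  [1] d ⇒ no successor for Q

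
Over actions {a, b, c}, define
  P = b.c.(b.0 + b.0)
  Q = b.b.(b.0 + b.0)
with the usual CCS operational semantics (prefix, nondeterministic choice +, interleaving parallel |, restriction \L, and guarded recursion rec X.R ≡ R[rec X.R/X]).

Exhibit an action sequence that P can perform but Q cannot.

bc

Reachable graph of P (4 states):
  p0 = b.c.(b.0 + b.0) has moves -b-> p1
  p1 = c.(b.0 + b.0) has moves -c-> p2
  p2 = b.0 + b.0 has moves -b-> p3
  p3 = 0 has moves ·
Reachable graph of Q (4 states):
  q0 = b.b.(b.0 + b.0) has moves -b-> q1
  q1 = b.(b.0 + b.0) has moves -b-> q2
  q2 = b.0 + b.0 has moves -b-> q3
  q3 = 0 has moves ·
Executing bc from P (initial set {p0}):
  [1] b ⇒ {p1}
  [2] c ⇒ {p2}
  — P admits the full trace.
Executing bc from Q (initial set {q0}):
  [1] b ⇒ {q1}
  [2] c ⇒ ∅ (Q stuck)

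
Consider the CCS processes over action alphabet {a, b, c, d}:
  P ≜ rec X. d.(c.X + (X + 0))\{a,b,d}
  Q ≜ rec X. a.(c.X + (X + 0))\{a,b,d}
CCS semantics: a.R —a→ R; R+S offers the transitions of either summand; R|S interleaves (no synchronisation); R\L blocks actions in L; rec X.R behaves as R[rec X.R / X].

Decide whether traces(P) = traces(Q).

traces(P) ≠ traces(Q) — witness ⟨d⟩

Reachable graph of P (3 states):
  s0 = rec X. d.(c.X + (X + 0))\{a,b,d} | -d-> s1
  s1 = (c.(rec X. d.(c.X + (X + 0))\{a,b,d}) + ((rec X. d.(c.X + (X + 0))\{a,b,d}) + 0))\{a,b,d} | -c-> s2
  s2 = (rec X. d.(c.X + (X + 0))\{a,b,d})\{a,b,d} | ·
Reachable graph of Q (3 states):
  t0 = rec X. a.(c.X + (X + 0))\{a,b,d} | -a-> t1
  t1 = (c.(rec X. a.(c.X + (X + 0))\{a,b,d}) + ((rec X. a.(c.X + (X + 0))\{a,b,d}) + 0))\{a,b,d} | -c-> t2
  t2 = (rec X. a.(c.X + (X + 0))\{a,b,d})\{a,b,d} | ·
Executing d from P (initial set {s0}):
  [1] d ⇒ {s1}
  ✓ P
Executing d from Q (initial set {t0}):
  [1] d ⇒ ∅ (Q stuck)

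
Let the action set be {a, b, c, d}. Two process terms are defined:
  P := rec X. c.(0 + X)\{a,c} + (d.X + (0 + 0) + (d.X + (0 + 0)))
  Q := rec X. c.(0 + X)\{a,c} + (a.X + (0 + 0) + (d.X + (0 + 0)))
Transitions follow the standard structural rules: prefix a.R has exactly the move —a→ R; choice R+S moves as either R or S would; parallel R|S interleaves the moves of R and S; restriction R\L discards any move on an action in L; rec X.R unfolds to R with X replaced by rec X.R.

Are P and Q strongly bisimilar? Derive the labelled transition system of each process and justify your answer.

not bisimilar

P's transition system — 3 states:
  u0 = rec X. c.(0 + X)\{a,c} + (d.X + (0 + 0) + (d.X + (0 + 0))) has moves =c=> u1, =d=> u0
  u1 = (0 + (rec X. c.(0 + X)\{a,c} + (d.X + (0 + 0) + (d.X + (0 + 0)))))\{a,c} has moves =d=> u2
  u2 = (rec X. c.(0 + X)\{a,c} + (d.X + (0 + 0) + (d.X + (0 + 0))))\{a,c} has moves =d=> u2
Q's transition system — 3 states:
  v0 = rec X. c.(0 + X)\{a,c} + (a.X + (0 + 0) + (d.X + (0 + 0))) has moves =a=> v0, =c=> v1, =d=> v0
  v1 = (0 + (rec X. c.(0 + X)\{a,c} + (a.X + (0 + 0) + (d.X + (0 + 0)))))\{a,c} has moves =d=> v2
  v2 = (rec X. c.(0 + X)\{a,c} + (a.X + (0 + 0) + (d.X + (0 + 0))))\{a,c} has moves =d=> v2
Bisimilarity quotient blocks:
  B0 = {u0}
  B1 = {u1, u2, v1, v2}
  B2 = {v0}
u0 ∈ B0, v0 ∈ B2 → different blocks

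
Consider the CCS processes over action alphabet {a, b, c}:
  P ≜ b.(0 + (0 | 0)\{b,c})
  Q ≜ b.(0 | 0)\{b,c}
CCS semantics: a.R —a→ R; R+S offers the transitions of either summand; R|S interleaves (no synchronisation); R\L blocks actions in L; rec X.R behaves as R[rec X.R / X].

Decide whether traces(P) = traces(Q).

YES

P's transition system — 2 states:
  s0 = b.(0 + (0 | 0)\{b,c}) has moves -b-> s1
  s1 = 0 + (0 | 0)\{b,c} has moves ∅
Q's transition system — 2 states:
  t0 = b.(0 | 0)\{b,c} has moves -b-> t1
  t1 = (0 | 0)\{b,c} has moves ∅
Coarsest stable partition (strong bisimilarity classes):
  B0 = {s0, t0}
  B1 = {s1, t1}
s0 ∈ B0, t0 ∈ B0 → same block
Bisimilar ⇒ trace-equivalent.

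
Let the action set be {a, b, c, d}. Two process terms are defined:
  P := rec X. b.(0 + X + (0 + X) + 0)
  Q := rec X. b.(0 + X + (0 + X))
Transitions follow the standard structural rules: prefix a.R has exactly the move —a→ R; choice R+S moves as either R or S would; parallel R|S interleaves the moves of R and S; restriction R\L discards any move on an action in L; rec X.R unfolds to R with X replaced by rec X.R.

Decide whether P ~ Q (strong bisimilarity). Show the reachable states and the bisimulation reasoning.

bisimilar

LTS(P): 2 reachable states
  p0 = rec X. b.(0 + X + (0 + X) + 0) ⊢ ··b··> p1
  p1 = 0 + (rec X. b.(0 + X + (0 + X) + 0)) + (0 + (rec X. b.(0 + X + (0 + X) + 0))) + 0 ⊢ ··b··> p1
LTS(Q): 2 reachable states
  q0 = rec X. b.(0 + X + (0 + X)) ⊢ ··b··> q1
  q1 = 0 + (rec X. b.(0 + X + (0 + X))) + (0 + (rec X. b.(0 + X + (0 + X)))) ⊢ ··b··> q1
Coarsest stable partition (strong bisimilarity classes):
  B0 = {p0, p1, q0, q1}
p0 ∈ B0, q0 ∈ B0 → same block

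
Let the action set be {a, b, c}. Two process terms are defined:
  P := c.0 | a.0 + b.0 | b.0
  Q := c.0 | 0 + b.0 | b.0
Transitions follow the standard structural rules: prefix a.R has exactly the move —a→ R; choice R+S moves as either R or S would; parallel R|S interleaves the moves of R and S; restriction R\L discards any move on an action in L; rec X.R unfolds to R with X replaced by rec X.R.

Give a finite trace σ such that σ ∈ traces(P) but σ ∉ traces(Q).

a

P's transition system — 6 states:
  m0 = c.0 | a.0 + b.0 | b.0 has moves --a--▸ m1, --b--▸ m2, --b--▸ m3, --c--▸ m4
  m1 = c.0 | 0 has moves --c--▸ m5
  m2 = 0 | b.0 has moves --b--▸ m5
  m3 = b.0 | 0 has moves --b--▸ m5
  m4 = 0 | a.0 has moves --a--▸ m5
  m5 = 0 | 0 has moves ·
Q's transition system — 4 states:
  n0 = c.0 | 0 + b.0 | b.0 has moves --b--▸ n1, --b--▸ n2, --c--▸ n3
  n1 = 0 | b.0 has moves --b--▸ n3
  n2 = b.0 | 0 has moves --b--▸ n3
  n3 = 0 | 0 has moves ·
Executing a from P (initial set {m0}):
  [1] a ⇒ {m1}
  — P admits the full trace.
Executing a from Q (initial set {n0}):
  [1] a ⇒ ∅  — Q cannot continue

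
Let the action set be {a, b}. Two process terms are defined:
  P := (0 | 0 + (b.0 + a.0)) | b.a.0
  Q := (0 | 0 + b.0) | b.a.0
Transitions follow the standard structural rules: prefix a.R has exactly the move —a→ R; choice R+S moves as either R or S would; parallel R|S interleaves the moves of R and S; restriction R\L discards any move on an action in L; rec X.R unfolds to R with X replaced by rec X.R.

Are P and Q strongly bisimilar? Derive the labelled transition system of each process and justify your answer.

P's transition system — 6 states:
  m0 = (0 | 0 + (b.0 + a.0)) | b.a.0 | —a→ m1, —b→ m1, —b→ m2
  m1 = 0 | b.a.0 | —b→ m3
  m2 = (0 | 0 + (b.0 + a.0)) | a.0 | —a→ m3, —a→ m4, —b→ m3
  m3 = 0 | a.0 | —a→ m5
  m4 = (0 | 0 + (b.0 + a.0)) | 0 | —a→ m5, —b→ m5
  m5 = 0 | 0 | (no moves)
Q's transition system — 6 states:
  n0 = (0 | 0 + b.0) | b.a.0 | —b→ n1, —b→ n2
  n1 = (0 | 0 + b.0) | a.0 | —a→ n3, —b→ n4
  n2 = 0 | b.a.0 | —b→ n4
  n3 = (0 | 0 + b.0) | 0 | —b→ n5
  n4 = 0 | a.0 | —a→ n5
  n5 = 0 | 0 | (no moves)
Partition-refinement fixed point:
  B0 = {m0}
  B1 = {m1, n2}
  B2 = {m3, n4}
  B3 = {m5, n5}
  B4 = {m2}
  B5 = {m4}
  B6 = {n0}
  B7 = {n1}
  B8 = {n3}
m0 ∈ B0, n0 ∈ B6 → different blocks

P ≁ Q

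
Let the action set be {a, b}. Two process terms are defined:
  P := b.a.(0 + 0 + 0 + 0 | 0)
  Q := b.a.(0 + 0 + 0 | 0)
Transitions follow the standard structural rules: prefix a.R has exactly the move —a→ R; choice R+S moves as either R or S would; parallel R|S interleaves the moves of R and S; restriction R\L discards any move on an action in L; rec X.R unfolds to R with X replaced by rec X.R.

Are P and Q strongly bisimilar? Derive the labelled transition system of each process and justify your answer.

Reachable graph of P (3 states):
  s0 = b.a.(0 + 0 + 0 + 0 | 0) :: --b--▸ s1
  s1 = a.(0 + 0 + 0 + 0 | 0) :: --a--▸ s2
  s2 = 0 + 0 + 0 + 0 | 0 :: ·
Reachable graph of Q (3 states):
  t0 = b.a.(0 + 0 + 0 | 0) :: --b--▸ t1
  t1 = a.(0 + 0 + 0 | 0) :: --a--▸ t2
  t2 = 0 + 0 + 0 | 0 :: ·
Bisimilarity quotient blocks:
  B0 = {s0, t0}
  B1 = {s1, t1}
  B2 = {s2, t2}
s0 ∈ B0, t0 ∈ B0 → same block

YES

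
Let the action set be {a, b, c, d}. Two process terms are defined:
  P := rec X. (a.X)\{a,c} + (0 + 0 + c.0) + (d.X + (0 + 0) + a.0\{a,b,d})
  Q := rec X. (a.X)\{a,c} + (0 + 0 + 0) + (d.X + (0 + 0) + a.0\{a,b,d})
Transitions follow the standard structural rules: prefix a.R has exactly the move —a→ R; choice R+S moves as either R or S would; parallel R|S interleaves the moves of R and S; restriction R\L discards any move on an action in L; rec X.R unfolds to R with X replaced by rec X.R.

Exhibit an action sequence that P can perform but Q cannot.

P's transition system — 3 states:
  p0 = rec X. (a.X)\{a,c} + (0 + 0 + c.0) + (d.X + (0 + 0) + a.0\{a,b,d}) ⊢ ··a··> p1, ··c··> p2, ··d··> p0
  p1 = 0\{a,b,d} ⊢ (no moves)
  p2 = 0 ⊢ (no moves)
Q's transition system — 2 states:
  q0 = rec X. (a.X)\{a,c} + (0 + 0 + 0) + (d.X + (0 + 0) + a.0\{a,b,d}) ⊢ ··a··> q1, ··d··> q0
  q1 = 0\{a,b,d} ⊢ (no moves)
Executing c from P (initial set {p0}):
  [1] c ⇒ {p2}
  — P admits the full trace.
Executing c from Q (initial set {q0}):
  [1] c ⇒ ∅  — Q cannot continue

c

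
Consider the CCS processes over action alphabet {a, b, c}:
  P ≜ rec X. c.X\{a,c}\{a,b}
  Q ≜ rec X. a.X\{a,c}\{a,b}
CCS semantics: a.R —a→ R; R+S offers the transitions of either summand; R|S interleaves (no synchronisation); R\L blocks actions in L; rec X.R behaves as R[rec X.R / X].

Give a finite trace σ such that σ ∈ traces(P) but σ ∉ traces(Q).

c

Reachable graph of P (2 states):
  m0 = rec X. c.X\{a,c}\{a,b} :: =c=> m1
  m1 = (rec X. c.X\{a,c}\{a,b})\{a,c}\{a,b} :: ∅
Reachable graph of Q (2 states):
  n0 = rec X. a.X\{a,c}\{a,b} :: =a=> n1
  n1 = (rec X. a.X\{a,c}\{a,b})\{a,c}\{a,b} :: ∅
Trace ⟨c⟩ through P, begin at {m0}:
  [1] c ⇒ {m1}
  — P admits the full trace.
Trace ⟨c⟩ through Q, begin at {n0}:
  [1] c ⇒ no successor for Q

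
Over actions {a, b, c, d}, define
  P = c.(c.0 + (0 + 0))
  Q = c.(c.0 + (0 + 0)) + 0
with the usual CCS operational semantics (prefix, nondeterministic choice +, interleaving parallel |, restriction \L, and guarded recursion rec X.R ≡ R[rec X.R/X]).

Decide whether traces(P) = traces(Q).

trace-equivalent

LTS(P): 3 reachable states
  u0 = c.(c.0 + (0 + 0)) → —c→ u1
  u1 = c.0 + (0 + 0) → —c→ u2
  u2 = 0 → (no moves)
LTS(Q): 3 reachable states
  v0 = c.(c.0 + (0 + 0)) + 0 → —c→ v1
  v1 = c.0 + (0 + 0) → —c→ v2
  v2 = 0 → (no moves)
Partition-refinement fixed point:
  B0 = {u0, v0}
  B1 = {u1, v1}
  B2 = {u2, v2}
u0 ∈ B0, v0 ∈ B0 → same block
Bisimilar ⇒ trace-equivalent.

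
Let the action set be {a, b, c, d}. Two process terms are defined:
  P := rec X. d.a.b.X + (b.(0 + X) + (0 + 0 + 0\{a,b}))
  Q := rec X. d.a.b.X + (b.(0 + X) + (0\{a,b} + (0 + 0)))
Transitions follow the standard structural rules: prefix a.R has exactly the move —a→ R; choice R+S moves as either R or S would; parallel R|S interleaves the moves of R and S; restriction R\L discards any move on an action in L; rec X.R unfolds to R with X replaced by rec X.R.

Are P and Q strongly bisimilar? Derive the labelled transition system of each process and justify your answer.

Reachable graph of P (4 states):
  u0 = rec X. d.a.b.X + (b.(0 + X) + (0 + 0 + 0\{a,b})) ⊢ -b-> u1, -d-> u2
  u1 = 0 + (rec X. d.a.b.X + (b.(0 + X) + (0 + 0 + 0\{a,b}))) ⊢ -b-> u1, -d-> u2
  u2 = a.b.(rec X. d.a.b.X + (b.(0 + X) + (0 + 0 + 0\{a,b}))) ⊢ -a-> u3
  u3 = b.(rec X. d.a.b.X + (b.(0 + X) + (0 + 0 + 0\{a,b}))) ⊢ -b-> u0
Reachable graph of Q (4 states):
  v0 = rec X. d.a.b.X + (b.(0 + X) + (0\{a,b} + (0 + 0))) ⊢ -b-> v1, -d-> v2
  v1 = 0 + (rec X. d.a.b.X + (b.(0 + X) + (0\{a,b} + (0 + 0)))) ⊢ -b-> v1, -d-> v2
  v2 = a.b.(rec X. d.a.b.X + (b.(0 + X) + (0\{a,b} + (0 + 0)))) ⊢ -a-> v3
  v3 = b.(rec X. d.a.b.X + (b.(0 + X) + (0\{a,b} + (0 + 0)))) ⊢ -b-> v0
Bisimilarity quotient blocks:
  B0 = {u0, u1, v0, v1}
  B1 = {u2, v2}
  B2 = {u3, v3}
u0 ∈ B0, v0 ∈ B0 → same block

P ~ Q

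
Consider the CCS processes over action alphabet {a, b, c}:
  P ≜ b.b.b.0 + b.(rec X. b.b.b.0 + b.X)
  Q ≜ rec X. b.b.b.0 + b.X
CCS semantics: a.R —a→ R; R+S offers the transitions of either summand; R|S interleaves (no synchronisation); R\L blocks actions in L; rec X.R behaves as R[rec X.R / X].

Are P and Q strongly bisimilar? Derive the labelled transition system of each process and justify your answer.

YES

LTS(P): 5 reachable states
  p0 = b.b.b.0 + b.(rec X. b.b.b.0 + b.X) has moves —b→ p1, —b→ p2
  p1 = b.b.0 has moves —b→ p3
  p2 = rec X. b.b.b.0 + b.X has moves —b→ p1, —b→ p2
  p3 = b.0 has moves —b→ p4
  p4 = 0 has moves deadlocked
LTS(Q): 4 reachable states
  q0 = rec X. b.b.b.0 + b.X has moves —b→ q0, —b→ q1
  q1 = b.b.0 has moves —b→ q2
  q2 = b.0 has moves —b→ q3
  q3 = 0 has moves deadlocked
Coarsest stable partition (strong bisimilarity classes):
  B0 = {p0, p2, q0}
  B1 = {p1, q1}
  B2 = {p3, q2}
  B3 = {p4, q3}
p0 ∈ B0, q0 ∈ B0 → same block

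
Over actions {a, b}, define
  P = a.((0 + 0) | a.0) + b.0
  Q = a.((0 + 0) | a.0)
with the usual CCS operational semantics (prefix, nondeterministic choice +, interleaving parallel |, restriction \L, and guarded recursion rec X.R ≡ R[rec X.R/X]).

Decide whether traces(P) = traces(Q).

traces(P) ≠ traces(Q) — witness ⟨b⟩

P's transition system — 4 states:
  u0 = a.((0 + 0) | a.0) + b.0 :: --a--▸ u1, --b--▸ u2
  u1 = (0 + 0) | a.0 :: --a--▸ u3
  u2 = 0 :: deadlocked
  u3 = (0 + 0) | 0 :: deadlocked
Q's transition system — 3 states:
  v0 = a.((0 + 0) | a.0) :: --a--▸ v1
  v1 = (0 + 0) | a.0 :: --a--▸ v2
  v2 = (0 + 0) | 0 :: deadlocked
Run σ = ⟨b⟩ on P: start {u0}
  after b @ step 1: {u2}
  — P admits the full trace.
Run σ = ⟨b⟩ on Q: start {v0}
  after b @ step 1: ∅  — Q cannot continue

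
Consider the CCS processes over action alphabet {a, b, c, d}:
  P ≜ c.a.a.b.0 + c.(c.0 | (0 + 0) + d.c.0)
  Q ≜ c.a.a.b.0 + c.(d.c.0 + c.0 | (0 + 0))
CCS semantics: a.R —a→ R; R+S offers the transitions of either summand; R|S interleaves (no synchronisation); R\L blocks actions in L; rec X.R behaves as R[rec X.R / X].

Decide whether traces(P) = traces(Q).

traces(P) = traces(Q)

P's transition system — 8 states:
  s0 = c.a.a.b.0 + c.(c.0 | (0 + 0) + d.c.0) → —c→ s1, —c→ s2
  s1 = a.a.b.0 → —a→ s3
  s2 = c.0 | (0 + 0) + d.c.0 → —c→ s4, —d→ s5
  s3 = a.b.0 → —a→ s6
  s4 = 0 | (0 + 0) → ·
  s5 = c.0 → —c→ s7
  s6 = b.0 → —b→ s7
  s7 = 0 → ·
Q's transition system — 8 states:
  t0 = c.a.a.b.0 + c.(d.c.0 + c.0 | (0 + 0)) → —c→ t1, —c→ t2
  t1 = a.a.b.0 → —a→ t3
  t2 = d.c.0 + c.0 | (0 + 0) → —c→ t4, —d→ t5
  t3 = a.b.0 → —a→ t6
  t4 = 0 | (0 + 0) → ·
  t5 = c.0 → —c→ t7
  t6 = b.0 → —b→ t7
  t7 = 0 → ·
Partition-refinement fixed point:
  B0 = {s0, t0}
  B1 = {s1, t1}
  B2 = {s3, t3}
  B3 = {s6, t6}
  B4 = {s4, s7, t4, t7}
  B5 = {s2, t2}
  B6 = {s5, t5}
s0 ∈ B0, t0 ∈ B0 → same block
Bisimilar ⇒ trace-equivalent.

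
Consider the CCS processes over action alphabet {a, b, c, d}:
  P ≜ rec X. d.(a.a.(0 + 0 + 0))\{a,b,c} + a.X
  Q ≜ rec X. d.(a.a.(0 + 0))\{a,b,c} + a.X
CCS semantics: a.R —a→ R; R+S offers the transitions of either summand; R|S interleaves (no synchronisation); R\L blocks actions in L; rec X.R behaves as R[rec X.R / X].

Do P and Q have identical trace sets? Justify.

YES

LTS(P): 2 reachable states
  m0 = rec X. d.(a.a.(0 + 0 + 0))\{a,b,c} + a.X ⊢ =a=> m0, =d=> m1
  m1 = (a.a.(0 + 0 + 0))\{a,b,c} ⊢ (no moves)
LTS(Q): 2 reachable states
  n0 = rec X. d.(a.a.(0 + 0))\{a,b,c} + a.X ⊢ =a=> n0, =d=> n1
  n1 = (a.a.(0 + 0))\{a,b,c} ⊢ (no moves)
Partition-refinement fixed point:
  B0 = {m0, n0}
  B1 = {m1, n1}
m0 ∈ B0, n0 ∈ B0 → same block
Bisimilar ⇒ trace-equivalent.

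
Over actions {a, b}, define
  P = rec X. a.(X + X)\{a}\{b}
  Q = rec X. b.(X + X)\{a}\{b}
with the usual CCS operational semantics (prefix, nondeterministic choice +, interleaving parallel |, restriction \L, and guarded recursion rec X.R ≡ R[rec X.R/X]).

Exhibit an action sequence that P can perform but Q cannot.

a

P's transition system — 2 states:
  m0 = rec X. a.(X + X)\{a}\{b} → -a-> m1
  m1 = ((rec X. a.(X + X)\{a}\{b}) + (rec X. a.(X + X)\{a}\{b}))\{a}\{b} → deadlocked
Q's transition system — 2 states:
  n0 = rec X. b.(X + X)\{a}\{b} → -b-> n1
  n1 = ((rec X. b.(X + X)\{a}\{b}) + (rec X. b.(X + X)\{a}\{b}))\{a}\{b} → deadlocked
Executing a from P (initial set {m0}):
  [1] a ⇒ {m1}
  P completes σ.
Executing a from Q (initial set {n0}):
  [1] a ⇒ ∅  — Q cannot continue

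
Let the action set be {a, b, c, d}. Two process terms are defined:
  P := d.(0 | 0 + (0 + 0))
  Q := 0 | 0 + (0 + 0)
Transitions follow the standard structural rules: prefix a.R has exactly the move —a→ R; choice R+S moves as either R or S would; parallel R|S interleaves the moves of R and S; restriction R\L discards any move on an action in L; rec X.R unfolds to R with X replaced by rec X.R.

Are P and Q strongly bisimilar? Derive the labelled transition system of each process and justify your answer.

Reachable graph of P (2 states):
  s0 = d.(0 | 0 + (0 + 0)) has moves -d-> s1
  s1 = 0 | 0 + (0 + 0) has moves ∅
Reachable graph of Q (1 states):
  t0 = 0 | 0 + (0 + 0) has moves ∅
Partition-refinement fixed point:
  B0 = {s0}
  B1 = {s1, t0}
s0 ∈ B0, t0 ∈ B1 → different blocks

not bisimilar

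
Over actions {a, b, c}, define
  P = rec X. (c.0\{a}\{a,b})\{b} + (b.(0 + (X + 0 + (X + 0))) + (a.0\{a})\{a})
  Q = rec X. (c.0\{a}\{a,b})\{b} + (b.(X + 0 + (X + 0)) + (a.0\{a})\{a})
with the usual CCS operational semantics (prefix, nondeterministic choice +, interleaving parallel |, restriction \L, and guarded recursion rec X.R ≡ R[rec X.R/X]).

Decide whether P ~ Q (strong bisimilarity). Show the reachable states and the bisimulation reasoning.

bisimilar

LTS(P): 3 reachable states
  u0 = rec X. (c.0\{a}\{a,b})\{b} + (b.(0 + (X + 0 + (X + 0))) + (a.0\{a})\{a}) → -b-> u1, -c-> u2
  u1 = 0 + ((rec X. (c.0\{a}\{a,b})\{b} + (b.(0 + (X + 0 + (X + 0))) + (a.0\{a})\{a})) + 0 + ((rec X. (c.0\{a}\{a,b})\{b} + (b.(0 + (X + 0 + (X + 0))) + (a.0\{a})\{a})) + 0)) → -b-> u1, -c-> u2
  u2 = 0\{a}\{a,b}\{b} → ·
LTS(Q): 3 reachable states
  v0 = rec X. (c.0\{a}\{a,b})\{b} + (b.(X + 0 + (X + 0)) + (a.0\{a})\{a}) → -b-> v1, -c-> v2
  v1 = (rec X. (c.0\{a}\{a,b})\{b} + (b.(X + 0 + (X + 0)) + (a.0\{a})\{a})) + 0 + ((rec X. (c.0\{a}\{a,b})\{b} + (b.(X + 0 + (X + 0)) + (a.0\{a})\{a})) + 0) → -b-> v1, -c-> v2
  v2 = 0\{a}\{a,b}\{b} → ·
Bisimilarity quotient blocks:
  B0 = {u0, u1, v0, v1}
  B1 = {u2, v2}
u0 ∈ B0, v0 ∈ B0 → same block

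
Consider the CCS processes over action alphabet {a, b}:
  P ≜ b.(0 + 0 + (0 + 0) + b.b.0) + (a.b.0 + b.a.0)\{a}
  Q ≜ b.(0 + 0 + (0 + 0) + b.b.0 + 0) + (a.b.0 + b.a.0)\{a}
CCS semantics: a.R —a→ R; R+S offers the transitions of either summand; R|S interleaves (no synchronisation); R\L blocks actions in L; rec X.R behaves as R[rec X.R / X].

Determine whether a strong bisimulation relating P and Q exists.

P's transition system — 5 states:
  s0 = b.(0 + 0 + (0 + 0) + b.b.0) + (a.b.0 + b.a.0)\{a} ⊢ —b→ s1, —b→ s2
  s1 = (a.0)\{a} ⊢ ·
  s2 = 0 + 0 + (0 + 0) + b.b.0 ⊢ —b→ s3
  s3 = b.0 ⊢ —b→ s4
  s4 = 0 ⊢ ·
Q's transition system — 5 states:
  t0 = b.(0 + 0 + (0 + 0) + b.b.0 + 0) + (a.b.0 + b.a.0)\{a} ⊢ —b→ t1, —b→ t2
  t1 = (a.0)\{a} ⊢ ·
  t2 = 0 + 0 + (0 + 0) + b.b.0 + 0 ⊢ —b→ t3
  t3 = b.0 ⊢ —b→ t4
  t4 = 0 ⊢ ·
Bisimilarity quotient blocks:
  B0 = {s0, t0}
  B1 = {s1, s4, t1, t4}
  B2 = {s2, t2}
  B3 = {s3, t3}
s0 ∈ B0, t0 ∈ B0 → same block

P ~ Q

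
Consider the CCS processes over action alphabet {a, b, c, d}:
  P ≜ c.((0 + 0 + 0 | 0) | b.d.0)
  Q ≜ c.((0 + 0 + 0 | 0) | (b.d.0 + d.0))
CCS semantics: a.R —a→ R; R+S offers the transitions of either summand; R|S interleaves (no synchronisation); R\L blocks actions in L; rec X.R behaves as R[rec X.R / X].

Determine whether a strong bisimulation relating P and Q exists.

P ≁ Q

LTS(P): 4 reachable states
  s0 = c.((0 + 0 + 0 | 0) | b.d.0) ⊢ -c-> s1
  s1 = (0 + 0 + 0 | 0) | b.d.0 ⊢ -b-> s2
  s2 = (0 + 0 + 0 | 0) | d.0 ⊢ -d-> s3
  s3 = (0 + 0 + 0 | 0) | 0 ⊢ ·
LTS(Q): 4 reachable states
  t0 = c.((0 + 0 + 0 | 0) | (b.d.0 + d.0)) ⊢ -c-> t1
  t1 = (0 + 0 + 0 | 0) | (b.d.0 + d.0) ⊢ -b-> t2, -d-> t3
  t2 = (0 + 0 + 0 | 0) | d.0 ⊢ -d-> t3
  t3 = (0 + 0 + 0 | 0) | 0 ⊢ ·
Coarsest stable partition (strong bisimilarity classes):
  B0 = {s0}
  B1 = {s1}
  B2 = {s2, t2}
  B3 = {s3, t3}
  B4 = {t0}
  B5 = {t1}
s0 ∈ B0, t0 ∈ B4 → different blocks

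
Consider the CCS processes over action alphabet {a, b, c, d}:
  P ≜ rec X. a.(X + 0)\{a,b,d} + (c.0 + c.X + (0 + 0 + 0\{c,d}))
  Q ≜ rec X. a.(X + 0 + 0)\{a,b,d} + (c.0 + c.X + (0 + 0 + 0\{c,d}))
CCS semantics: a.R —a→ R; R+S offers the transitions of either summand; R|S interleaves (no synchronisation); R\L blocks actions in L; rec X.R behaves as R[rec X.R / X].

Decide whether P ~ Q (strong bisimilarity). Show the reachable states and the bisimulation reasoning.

YES

Reachable graph of P (5 states):
  u0 = rec X. a.(X + 0)\{a,b,d} + (c.0 + c.X + (0 + 0 + 0\{c,d})) :: --a--▸ u1, --c--▸ u0, --c--▸ u2
  u1 = ((rec X. a.(X + 0)\{a,b,d} + (c.0 + c.X + (0 + 0 + 0\{c,d}))) + 0)\{a,b,d} :: --c--▸ u3, --c--▸ u4
  u2 = 0 :: ∅
  u3 = (rec X. a.(X + 0)\{a,b,d} + (c.0 + c.X + (0 + 0 + 0\{c,d})))\{a,b,d} :: --c--▸ u3, --c--▸ u4
  u4 = 0\{a,b,d} :: ∅
Reachable graph of Q (5 states):
  v0 = rec X. a.(X + 0 + 0)\{a,b,d} + (c.0 + c.X + (0 + 0 + 0\{c,d})) :: --a--▸ v1, --c--▸ v0, --c--▸ v2
  v1 = ((rec X. a.(X + 0 + 0)\{a,b,d} + (c.0 + c.X + (0 + 0 + 0\{c,d}))) + 0 + 0)\{a,b,d} :: --c--▸ v3, --c--▸ v4
  v2 = 0 :: ∅
  v3 = (rec X. a.(X + 0 + 0)\{a,b,d} + (c.0 + c.X + (0 + 0 + 0\{c,d})))\{a,b,d} :: --c--▸ v3, --c--▸ v4
  v4 = 0\{a,b,d} :: ∅
Partition-refinement fixed point:
  B0 = {u0, v0}
  B1 = {u1, u3, v1, v3}
  B2 = {u2, u4, v2, v4}
u0 ∈ B0, v0 ∈ B0 → same block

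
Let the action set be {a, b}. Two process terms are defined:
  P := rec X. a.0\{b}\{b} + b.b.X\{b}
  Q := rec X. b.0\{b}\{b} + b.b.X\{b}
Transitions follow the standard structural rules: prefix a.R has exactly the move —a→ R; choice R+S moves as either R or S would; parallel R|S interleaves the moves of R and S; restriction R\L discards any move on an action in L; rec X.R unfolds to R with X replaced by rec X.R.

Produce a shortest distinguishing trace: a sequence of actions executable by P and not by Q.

a

Reachable graph of P (5 states):
  s0 = rec X. a.0\{b}\{b} + b.b.X\{b} has moves —a→ s1, —b→ s2
  s1 = 0\{b}\{b} has moves (no moves)
  s2 = b.(rec X. a.0\{b}\{b} + b.b.X\{b})\{b} has moves —b→ s3
  s3 = (rec X. a.0\{b}\{b} + b.b.X\{b})\{b} has moves —a→ s4
  s4 = 0\{b}\{b}\{b} has moves (no moves)
Reachable graph of Q (4 states):
  t0 = rec X. b.0\{b}\{b} + b.b.X\{b} has moves —b→ t1, —b→ t2
  t1 = 0\{b}\{b} has moves (no moves)
  t2 = b.(rec X. b.0\{b}\{b} + b.b.X\{b})\{b} has moves —b→ t3
  t3 = (rec X. b.0\{b}\{b} + b.b.X\{b})\{b} has moves (no moves)
Run σ = ⟨a⟩ on P: start {s0}
  step 1 (a): {s1}
  — P admits the full trace.
Run σ = ⟨a⟩ on Q: start {t0}
  step 1 (a): ∅  — Q cannot continue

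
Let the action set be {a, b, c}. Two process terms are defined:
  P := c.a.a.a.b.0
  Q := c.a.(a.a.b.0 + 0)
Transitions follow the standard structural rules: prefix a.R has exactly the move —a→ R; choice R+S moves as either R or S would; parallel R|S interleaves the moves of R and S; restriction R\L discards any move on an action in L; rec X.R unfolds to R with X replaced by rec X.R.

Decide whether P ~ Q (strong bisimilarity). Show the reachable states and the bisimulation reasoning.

Reachable graph of P (6 states):
  u0 = c.a.a.a.b.0 ⊢ =c=> u1
  u1 = a.a.a.b.0 ⊢ =a=> u2
  u2 = a.a.b.0 ⊢ =a=> u3
  u3 = a.b.0 ⊢ =a=> u4
  u4 = b.0 ⊢ =b=> u5
  u5 = 0 ⊢ ·
Reachable graph of Q (6 states):
  v0 = c.a.(a.a.b.0 + 0) ⊢ =c=> v1
  v1 = a.(a.a.b.0 + 0) ⊢ =a=> v2
  v2 = a.a.b.0 + 0 ⊢ =a=> v3
  v3 = a.b.0 ⊢ =a=> v4
  v4 = b.0 ⊢ =b=> v5
  v5 = 0 ⊢ ·
Bisimilarity quotient blocks:
  B0 = {u0, v0}
  B1 = {u1, v1}
  B2 = {u2, v2}
  B3 = {u3, v3}
  B4 = {u4, v4}
  B5 = {u5, v5}
u0 ∈ B0, v0 ∈ B0 → same block

YES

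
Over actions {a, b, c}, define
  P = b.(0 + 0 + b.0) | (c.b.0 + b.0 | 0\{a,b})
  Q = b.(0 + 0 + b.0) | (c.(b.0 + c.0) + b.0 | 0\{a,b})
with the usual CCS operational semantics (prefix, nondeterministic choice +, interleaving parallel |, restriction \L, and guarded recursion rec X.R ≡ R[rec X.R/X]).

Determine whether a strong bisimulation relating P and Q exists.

LTS(P): 12 reachable states
  s0 = b.(0 + 0 + b.0) | (c.b.0 + b.0 | 0\{a,b}) has moves —b→ s1, —b→ s2, —c→ s3
  s1 = (0 + 0 + b.0) | (c.b.0 + b.0 | 0\{a,b}) has moves —b→ s4, —b→ s5, —c→ s6
  s2 = b.(0 + 0 + b.0) | (0 | 0\{a,b}) has moves —b→ s4
  s3 = b.(0 + 0 + b.0) | b.0 has moves —b→ s6, —b→ s7
  s4 = (0 + 0 + b.0) | (0 | 0\{a,b}) has moves —b→ s8
  s5 = 0 | (c.b.0 + b.0 | 0\{a,b}) has moves —b→ s8, —c→ s9
  s6 = (0 + 0 + b.0) | b.0 has moves —b→ s10, —b→ s9
  s7 = b.(0 + 0 + b.0) | 0 has moves —b→ s10
  s8 = 0 | (0 | 0\{a,b}) has moves stopped
  s9 = 0 | b.0 has moves —b→ s11
  s10 = (0 + 0 + b.0) | 0 has moves —b→ s11
  s11 = 0 | 0 has moves stopped
LTS(Q): 12 reachable states
  t0 = b.(0 + 0 + b.0) | (c.(b.0 + c.0) + b.0 | 0\{a,b}) has moves —b→ t1, —b→ t2, —c→ t3
  t1 = (0 + 0 + b.0) | (c.(b.0 + c.0) + b.0 | 0\{a,b}) has moves —b→ t4, —b→ t5, —c→ t6
  t2 = b.(0 + 0 + b.0) | (0 | 0\{a,b}) has moves —b→ t4
  t3 = b.(0 + 0 + b.0) | (b.0 + c.0) has moves —b→ t6, —b→ t7, —c→ t7
  t4 = (0 + 0 + b.0) | (0 | 0\{a,b}) has moves —b→ t8
  t5 = 0 | (c.(b.0 + c.0) + b.0 | 0\{a,b}) has moves —b→ t8, —c→ t9
  t6 = (0 + 0 + b.0) | (b.0 + c.0) has moves —b→ t10, —b→ t9, —c→ t10
  t7 = b.(0 + 0 + b.0) | 0 has moves —b→ t10
  t8 = 0 | (0 | 0\{a,b}) has moves stopped
  t9 = 0 | (b.0 + c.0) has moves —b→ t11, —c→ t11
  t10 = (0 + 0 + b.0) | 0 has moves —b→ t11
  t11 = 0 | 0 has moves stopped
Partition-refinement fixed point:
  B0 = {s0}
  B1 = {s2, s6, s7, t2, t7}
  B2 = {s10, s4, s9, t10, t4}
  B3 = {s11, s8, t11, t8}
  B4 = {s3}
  B5 = {s1}
  B6 = {s5}
  B7 = {t0}
  B8 = {t3}
  B9 = {t6}
  B10 = {t9}
  B11 = {t1}
  B12 = {t5}
s0 ∈ B0, t0 ∈ B7 → different blocks

NO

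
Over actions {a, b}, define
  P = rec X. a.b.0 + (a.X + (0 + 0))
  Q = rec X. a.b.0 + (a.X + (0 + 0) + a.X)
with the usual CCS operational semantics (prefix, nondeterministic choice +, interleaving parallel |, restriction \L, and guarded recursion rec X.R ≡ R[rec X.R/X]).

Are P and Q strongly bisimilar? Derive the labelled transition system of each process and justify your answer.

Reachable graph of P (3 states):
  p0 = rec X. a.b.0 + (a.X + (0 + 0)) has moves ··a··> p0, ··a··> p1
  p1 = b.0 has moves ··b··> p2
  p2 = 0 has moves ∅
Reachable graph of Q (3 states):
  q0 = rec X. a.b.0 + (a.X + (0 + 0) + a.X) has moves ··a··> q0, ··a··> q1
  q1 = b.0 has moves ··b··> q2
  q2 = 0 has moves ∅
Bisimilarity quotient blocks:
  B0 = {p0, q0}
  B1 = {p1, q1}
  B2 = {p2, q2}
p0 ∈ B0, q0 ∈ B0 → same block

P ~ Q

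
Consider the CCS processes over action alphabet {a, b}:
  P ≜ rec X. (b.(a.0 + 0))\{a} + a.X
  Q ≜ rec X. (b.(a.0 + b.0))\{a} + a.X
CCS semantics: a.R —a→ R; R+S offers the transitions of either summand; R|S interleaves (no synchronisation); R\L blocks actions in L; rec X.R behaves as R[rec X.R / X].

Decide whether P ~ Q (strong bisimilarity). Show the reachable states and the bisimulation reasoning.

P ≁ Q

Reachable graph of P (2 states):
  m0 = rec X. (b.(a.0 + 0))\{a} + a.X ⊢ --a--▸ m0, --b--▸ m1
  m1 = (a.0 + 0)\{a} ⊢ ∅
Reachable graph of Q (3 states):
  n0 = rec X. (b.(a.0 + b.0))\{a} + a.X ⊢ --a--▸ n0, --b--▸ n1
  n1 = (a.0 + b.0)\{a} ⊢ --b--▸ n2
  n2 = 0\{a} ⊢ ∅
Bisimilarity quotient blocks:
  B0 = {m0}
  B1 = {m1, n2}
  B2 = {n0}
  B3 = {n1}
m0 ∈ B0, n0 ∈ B2 → different blocks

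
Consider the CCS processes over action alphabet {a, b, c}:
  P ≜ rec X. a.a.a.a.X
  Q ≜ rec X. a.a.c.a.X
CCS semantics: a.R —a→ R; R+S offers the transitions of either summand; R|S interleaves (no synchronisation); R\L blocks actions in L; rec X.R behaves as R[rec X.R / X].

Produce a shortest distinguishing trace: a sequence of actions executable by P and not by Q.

P's transition system — 4 states:
  m0 = rec X. a.a.a.a.X has moves —a→ m1
  m1 = a.a.a.(rec X. a.a.a.a.X) has moves —a→ m2
  m2 = a.a.(rec X. a.a.a.a.X) has moves —a→ m3
  m3 = a.(rec X. a.a.a.a.X) has moves —a→ m0
Q's transition system — 4 states:
  n0 = rec X. a.a.c.a.X has moves —a→ n1
  n1 = a.c.a.(rec X. a.a.c.a.X) has moves —a→ n2
  n2 = c.a.(rec X. a.a.c.a.X) has moves —c→ n3
  n3 = a.(rec X. a.a.c.a.X) has moves —a→ n0
Trace ⟨aaa⟩ through P, begin at {m0}:
  [1] a ⇒ {m1}
  [2] a ⇒ {m2}
  [3] a ⇒ {m3}
  — P admits the full trace.
Trace ⟨aaa⟩ through Q, begin at {n0}:
  [1] a ⇒ {n1}
  [2] a ⇒ {n2}
  [3] a ⇒ ∅ (Q stuck)

aaa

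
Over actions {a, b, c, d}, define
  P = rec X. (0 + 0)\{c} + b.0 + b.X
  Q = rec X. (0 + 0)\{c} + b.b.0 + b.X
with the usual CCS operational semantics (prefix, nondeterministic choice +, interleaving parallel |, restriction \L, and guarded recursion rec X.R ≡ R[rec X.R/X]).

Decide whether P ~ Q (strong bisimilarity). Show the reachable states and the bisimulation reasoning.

P ≁ Q

Reachable graph of P (2 states):
  s0 = rec X. (0 + 0)\{c} + b.0 + b.X | -b-> s0, -b-> s1
  s1 = 0 | (no moves)
Reachable graph of Q (3 states):
  t0 = rec X. (0 + 0)\{c} + b.b.0 + b.X | -b-> t0, -b-> t1
  t1 = b.0 | -b-> t2
  t2 = 0 | (no moves)
Partition-refinement fixed point:
  B0 = {s0}
  B1 = {s1, t2}
  B2 = {t0}
  B3 = {t1}
s0 ∈ B0, t0 ∈ B2 → different blocks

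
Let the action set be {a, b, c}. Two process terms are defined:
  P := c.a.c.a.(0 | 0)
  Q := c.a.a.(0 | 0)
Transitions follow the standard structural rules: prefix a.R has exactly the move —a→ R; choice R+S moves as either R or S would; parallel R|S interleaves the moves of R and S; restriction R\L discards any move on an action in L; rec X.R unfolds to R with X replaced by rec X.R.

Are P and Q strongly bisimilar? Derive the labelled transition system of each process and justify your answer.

Reachable graph of P (5 states):
  p0 = c.a.c.a.(0 | 0) | --c--▸ p1
  p1 = a.c.a.(0 | 0) | --a--▸ p2
  p2 = c.a.(0 | 0) | --c--▸ p3
  p3 = a.(0 | 0) | --a--▸ p4
  p4 = 0 | 0 | deadlocked
Reachable graph of Q (4 states):
  q0 = c.a.a.(0 | 0) | --c--▸ q1
  q1 = a.a.(0 | 0) | --a--▸ q2
  q2 = a.(0 | 0) | --a--▸ q3
  q3 = 0 | 0 | deadlocked
Partition-refinement fixed point:
  B0 = {p0}
  B1 = {p1}
  B2 = {p2}
  B3 = {p3, q2}
  B4 = {p4, q3}
  B5 = {q0}
  B6 = {q1}
p0 ∈ B0, q0 ∈ B5 → different blocks

not bisimilar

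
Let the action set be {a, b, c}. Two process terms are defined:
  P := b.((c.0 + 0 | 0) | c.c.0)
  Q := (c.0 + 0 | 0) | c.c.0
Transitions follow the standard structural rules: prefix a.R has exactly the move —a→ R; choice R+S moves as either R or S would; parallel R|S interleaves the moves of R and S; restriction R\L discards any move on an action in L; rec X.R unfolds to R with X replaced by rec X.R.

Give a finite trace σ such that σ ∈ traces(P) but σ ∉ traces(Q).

LTS(P): 7 reachable states
  u0 = b.((c.0 + 0 | 0) | c.c.0) has moves —b→ u1
  u1 = (c.0 + 0 | 0) | c.c.0 has moves —c→ u2, —c→ u3
  u2 = (c.0 + 0 | 0) | c.0 has moves —c→ u4, —c→ u5
  u3 = 0 | c.c.0 has moves —c→ u5
  u4 = (c.0 + 0 | 0) | 0 has moves —c→ u6
  u5 = 0 | c.0 has moves —c→ u6
  u6 = 0 | 0 has moves ·
LTS(Q): 6 reachable states
  v0 = (c.0 + 0 | 0) | c.c.0 has moves —c→ v1, —c→ v2
  v1 = (c.0 + 0 | 0) | c.0 has moves —c→ v3, —c→ v4
  v2 = 0 | c.c.0 has moves —c→ v4
  v3 = (c.0 + 0 | 0) | 0 has moves —c→ v5
  v4 = 0 | c.0 has moves —c→ v5
  v5 = 0 | 0 has moves ·
Run σ = ⟨b⟩ on P: start {u0}
  [1] b ⇒ {u1}
  ✓ P
Run σ = ⟨b⟩ on Q: start {v0}
  [1] b ⇒ no successor for Q

b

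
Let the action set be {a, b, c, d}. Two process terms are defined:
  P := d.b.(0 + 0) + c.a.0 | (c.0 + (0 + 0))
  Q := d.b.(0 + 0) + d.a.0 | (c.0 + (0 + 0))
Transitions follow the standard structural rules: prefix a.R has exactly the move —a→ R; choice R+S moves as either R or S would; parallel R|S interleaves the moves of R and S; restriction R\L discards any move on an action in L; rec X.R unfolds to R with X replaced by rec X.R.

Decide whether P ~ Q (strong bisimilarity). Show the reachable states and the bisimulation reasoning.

NO

P's transition system — 8 states:
  s0 = d.b.(0 + 0) + c.a.0 | (c.0 + (0 + 0)) → =c=> s1, =c=> s2, =d=> s3
  s1 = a.0 | (c.0 + (0 + 0)) → =a=> s4, =c=> s5
  s2 = c.a.0 | 0 → =c=> s5
  s3 = b.(0 + 0) → =b=> s6
  s4 = 0 | (c.0 + (0 + 0)) → =c=> s7
  s5 = a.0 | 0 → =a=> s7
  s6 = 0 + 0 → ·
  s7 = 0 | 0 → ·
Q's transition system — 8 states:
  t0 = d.b.(0 + 0) + d.a.0 | (c.0 + (0 + 0)) → =c=> t1, =d=> t2, =d=> t3
  t1 = d.a.0 | 0 → =d=> t4
  t2 = a.0 | (c.0 + (0 + 0)) → =a=> t5, =c=> t4
  t3 = b.(0 + 0) → =b=> t6
  t4 = a.0 | 0 → =a=> t7
  t5 = 0 | (c.0 + (0 + 0)) → =c=> t7
  t6 = 0 + 0 → ·
  t7 = 0 | 0 → ·
Coarsest stable partition (strong bisimilarity classes):
  B0 = {s0}
  B1 = {s1, t2}
  B2 = {s4, t5}
  B3 = {s6, s7, t6, t7}
  B4 = {s5, t4}
  B5 = {s2}
  B6 = {s3, t3}
  B7 = {t0}
  B8 = {t1}
s0 ∈ B0, t0 ∈ B7 → different blocks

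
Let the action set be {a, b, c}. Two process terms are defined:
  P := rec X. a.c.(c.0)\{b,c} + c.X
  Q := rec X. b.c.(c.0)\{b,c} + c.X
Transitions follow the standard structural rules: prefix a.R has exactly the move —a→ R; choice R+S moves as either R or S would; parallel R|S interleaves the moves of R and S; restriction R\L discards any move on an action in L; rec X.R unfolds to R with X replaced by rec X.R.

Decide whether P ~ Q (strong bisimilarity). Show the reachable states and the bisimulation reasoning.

NO

P's transition system — 3 states:
  u0 = rec X. a.c.(c.0)\{b,c} + c.X | =a=> u1, =c=> u0
  u1 = c.(c.0)\{b,c} | =c=> u2
  u2 = (c.0)\{b,c} | ·
Q's transition system — 3 states:
  v0 = rec X. b.c.(c.0)\{b,c} + c.X | =b=> v1, =c=> v0
  v1 = c.(c.0)\{b,c} | =c=> v2
  v2 = (c.0)\{b,c} | ·
Bisimilarity quotient blocks:
  B0 = {u0}
  B1 = {u1, v1}
  B2 = {u2, v2}
  B3 = {v0}
u0 ∈ B0, v0 ∈ B3 → different blocks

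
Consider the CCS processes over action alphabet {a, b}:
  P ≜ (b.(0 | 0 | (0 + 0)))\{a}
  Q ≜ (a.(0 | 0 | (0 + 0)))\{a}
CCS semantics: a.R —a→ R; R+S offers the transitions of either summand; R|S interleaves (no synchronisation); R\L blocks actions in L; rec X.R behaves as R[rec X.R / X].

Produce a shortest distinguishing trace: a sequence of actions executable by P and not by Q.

b

LTS(P): 2 reachable states
  m0 = (b.(0 | 0 | (0 + 0)))\{a} | ··b··> m1
  m1 = (0 | 0 | (0 + 0))\{a} | ·
LTS(Q): 1 reachable states
  n0 = (a.(0 | 0 | (0 + 0)))\{a} | ·
Trace ⟨b⟩ through P, begin at {m0}:
  [1] b ⇒ {m1}
  ✓ P
Trace ⟨b⟩ through Q, begin at {n0}:
  [1] b ⇒ no successor for Q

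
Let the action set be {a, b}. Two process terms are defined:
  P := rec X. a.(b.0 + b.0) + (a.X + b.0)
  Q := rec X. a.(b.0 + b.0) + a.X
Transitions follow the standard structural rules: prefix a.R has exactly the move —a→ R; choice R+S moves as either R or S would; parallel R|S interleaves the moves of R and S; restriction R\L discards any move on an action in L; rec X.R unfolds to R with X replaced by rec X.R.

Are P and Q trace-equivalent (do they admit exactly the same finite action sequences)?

LTS(P): 3 reachable states
  m0 = rec X. a.(b.0 + b.0) + (a.X + b.0) | -a-> m0, -a-> m1, -b-> m2
  m1 = b.0 + b.0 | -b-> m2
  m2 = 0 | ·
LTS(Q): 3 reachable states
  n0 = rec X. a.(b.0 + b.0) + a.X | -a-> n0, -a-> n1
  n1 = b.0 + b.0 | -b-> n2
  n2 = 0 | ·
Executing b from P (initial set {m0}):
  after b @ step 1: {m2}
  ✓ P
Executing b from Q (initial set {n0}):
  after b @ step 1: ∅ (Q stuck)

NO — witness ⟨b⟩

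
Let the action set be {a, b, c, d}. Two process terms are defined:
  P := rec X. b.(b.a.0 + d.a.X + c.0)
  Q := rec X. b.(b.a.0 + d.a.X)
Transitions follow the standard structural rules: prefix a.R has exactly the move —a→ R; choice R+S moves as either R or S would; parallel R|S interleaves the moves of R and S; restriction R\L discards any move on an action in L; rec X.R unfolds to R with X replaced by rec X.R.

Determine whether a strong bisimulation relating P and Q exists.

NO

P's transition system — 5 states:
  m0 = rec X. b.(b.a.0 + d.a.X + c.0) :: -b-> m1
  m1 = b.a.0 + d.a.(rec X. b.(b.a.0 + d.a.X + c.0)) + c.0 :: -b-> m2, -c-> m3, -d-> m4
  m2 = a.0 :: -a-> m3
  m3 = 0 :: (no moves)
  m4 = a.(rec X. b.(b.a.0 + d.a.X + c.0)) :: -a-> m0
Q's transition system — 5 states:
  n0 = rec X. b.(b.a.0 + d.a.X) :: -b-> n1
  n1 = b.a.0 + d.a.(rec X. b.(b.a.0 + d.a.X)) :: -b-> n2, -d-> n3
  n2 = a.0 :: -a-> n4
  n3 = a.(rec X. b.(b.a.0 + d.a.X)) :: -a-> n0
  n4 = 0 :: (no moves)
Bisimilarity quotient blocks:
  B0 = {m0}
  B1 = {m1}
  B2 = {m2, n2}
  B3 = {m3, n4}
  B4 = {m4}
  B5 = {n0}
  B6 = {n1}
  B7 = {n3}
m0 ∈ B0, n0 ∈ B5 → different blocks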